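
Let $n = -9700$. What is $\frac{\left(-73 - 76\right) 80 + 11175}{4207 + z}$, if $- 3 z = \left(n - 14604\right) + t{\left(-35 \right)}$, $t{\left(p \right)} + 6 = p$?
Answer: $- \frac{745}{12322} \approx -0.060461$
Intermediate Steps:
$t{\left(p \right)} = -6 + p$
$z = 8115$ ($z = - \frac{\left(-9700 - 14604\right) - 41}{3} = - \frac{-24304 - 41}{3} = \left(- \frac{1}{3}\right) \left(-24345\right) = 8115$)
$\frac{\left(-73 - 76\right) 80 + 11175}{4207 + z} = \frac{\left(-73 - 76\right) 80 + 11175}{4207 + 8115} = \frac{\left(-149\right) 80 + 11175}{12322} = \left(-11920 + 11175\right) \frac{1}{12322} = \left(-745\right) \frac{1}{12322} = - \frac{745}{12322}$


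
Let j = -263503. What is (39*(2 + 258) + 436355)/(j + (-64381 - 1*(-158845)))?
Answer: -446495/169039 ≈ -2.6414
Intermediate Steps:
(39*(2 + 258) + 436355)/(j + (-64381 - 1*(-158845))) = (39*(2 + 258) + 436355)/(-263503 + (-64381 - 1*(-158845))) = (39*260 + 436355)/(-263503 + (-64381 + 158845)) = (10140 + 436355)/(-263503 + 94464) = 446495/(-169039) = 446495*(-1/169039) = -446495/169039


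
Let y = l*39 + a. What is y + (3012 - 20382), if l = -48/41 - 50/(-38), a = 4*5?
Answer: -13511243/779 ≈ -17344.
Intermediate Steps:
a = 20
l = 113/779 (l = -48*1/41 - 50*(-1/38) = -48/41 + 25/19 = 113/779 ≈ 0.14506)
y = 19987/779 (y = (113/779)*39 + 20 = 4407/779 + 20 = 19987/779 ≈ 25.657)
y + (3012 - 20382) = 19987/779 + (3012 - 20382) = 19987/779 - 17370 = -13511243/779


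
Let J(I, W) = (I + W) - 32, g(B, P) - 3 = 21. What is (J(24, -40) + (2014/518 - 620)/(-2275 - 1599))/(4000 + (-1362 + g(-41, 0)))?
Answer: -48001995/2670960292 ≈ -0.017972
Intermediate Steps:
g(B, P) = 24 (g(B, P) = 3 + 21 = 24)
J(I, W) = -32 + I + W
(J(24, -40) + (2014/518 - 620)/(-2275 - 1599))/(4000 + (-1362 + g(-41, 0))) = ((-32 + 24 - 40) + (2014/518 - 620)/(-2275 - 1599))/(4000 + (-1362 + 24)) = (-48 + (2014*(1/518) - 620)/(-3874))/(4000 - 1338) = (-48 + (1007/259 - 620)*(-1/3874))/2662 = (-48 - 159573/259*(-1/3874))*(1/2662) = (-48 + 159573/1003366)*(1/2662) = -48001995/1003366*1/2662 = -48001995/2670960292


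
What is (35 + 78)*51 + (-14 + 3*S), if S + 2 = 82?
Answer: 5989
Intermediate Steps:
S = 80 (S = -2 + 82 = 80)
(35 + 78)*51 + (-14 + 3*S) = (35 + 78)*51 + (-14 + 3*80) = 113*51 + (-14 + 240) = 5763 + 226 = 5989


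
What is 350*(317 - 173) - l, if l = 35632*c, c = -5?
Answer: 228560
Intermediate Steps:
l = -178160 (l = 35632*(-5) = -178160)
350*(317 - 173) - l = 350*(317 - 173) - 1*(-178160) = 350*144 + 178160 = 50400 + 178160 = 228560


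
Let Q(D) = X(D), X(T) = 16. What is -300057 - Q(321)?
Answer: -300073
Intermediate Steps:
Q(D) = 16
-300057 - Q(321) = -300057 - 1*16 = -300057 - 16 = -300073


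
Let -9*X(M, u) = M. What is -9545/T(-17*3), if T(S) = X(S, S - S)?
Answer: -28635/17 ≈ -1684.4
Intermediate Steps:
X(M, u) = -M/9
T(S) = -S/9
-9545/T(-17*3) = -9545/((-(-17)*3/9)) = -9545/((-⅑*(-51))) = -9545/17/3 = -9545*3/17 = -28635/17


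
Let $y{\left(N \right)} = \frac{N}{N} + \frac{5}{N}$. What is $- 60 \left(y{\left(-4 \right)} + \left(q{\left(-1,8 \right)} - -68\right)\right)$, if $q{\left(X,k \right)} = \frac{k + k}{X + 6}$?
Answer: $-4257$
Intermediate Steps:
$q{\left(X,k \right)} = \frac{2 k}{6 + X}$
$y{\left(N \right)} = 1 + \frac{5}{N}$
$- 60 \left(y{\left(-4 \right)} + \left(q{\left(-1,8 \right)} - -68\right)\right) = - 60 \left(\frac{5 - 4}{-4} + \left(2 \cdot 8 \frac{1}{6 - 1} - -68\right)\right) = - 60 \left(\left(- \frac{1}{4}\right) 1 + \left(2 \cdot 8 \cdot \frac{1}{5} + 68\right)\right) = - 60 \left(- \frac{1}{4} + \left(2 \cdot 8 \cdot \frac{1}{5} + 68\right)\right) = - 60 \left(- \frac{1}{4} + \left(\frac{16}{5} + 68\right)\right) = - 60 \left(- \frac{1}{4} + \frac{356}{5}\right) = \left(-60\right) \frac{1419}{20} = -4257$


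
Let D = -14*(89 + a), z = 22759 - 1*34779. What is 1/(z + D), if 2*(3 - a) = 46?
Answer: -1/12986 ≈ -7.7006e-5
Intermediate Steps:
a = -20 (a = 3 - ½*46 = 3 - 23 = -20)
z = -12020 (z = 22759 - 34779 = -12020)
D = -966 (D = -14*(89 - 20) = -14*69 = -966)
1/(z + D) = 1/(-12020 - 966) = 1/(-12986) = -1/12986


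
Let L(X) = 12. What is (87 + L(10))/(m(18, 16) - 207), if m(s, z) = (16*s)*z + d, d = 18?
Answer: 11/491 ≈ 0.022403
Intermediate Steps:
m(s, z) = 18 + 16*s*z (m(s, z) = (16*s)*z + 18 = 16*s*z + 18 = 18 + 16*s*z)
(87 + L(10))/(m(18, 16) - 207) = (87 + 12)/((18 + 16*18*16) - 207) = 99/((18 + 4608) - 207) = 99/(4626 - 207) = 99/4419 = 99*(1/4419) = 11/491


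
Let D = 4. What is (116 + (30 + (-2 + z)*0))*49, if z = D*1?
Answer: 7154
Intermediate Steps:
z = 4 (z = 4*1 = 4)
(116 + (30 + (-2 + z)*0))*49 = (116 + (30 + (-2 + 4)*0))*49 = (116 + (30 + 2*0))*49 = (116 + (30 + 0))*49 = (116 + 30)*49 = 146*49 = 7154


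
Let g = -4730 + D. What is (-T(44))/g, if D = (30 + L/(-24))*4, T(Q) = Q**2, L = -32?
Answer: 2904/6907 ≈ 0.42044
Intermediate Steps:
D = 376/3 (D = (30 - 32/(-24))*4 = (30 - 32*(-1/24))*4 = (30 + 4/3)*4 = (94/3)*4 = 376/3 ≈ 125.33)
g = -13814/3 (g = -4730 + 376/3 = -13814/3 ≈ -4604.7)
(-T(44))/g = (-1*44**2)/(-13814/3) = -1*1936*(-3/13814) = -1936*(-3/13814) = 2904/6907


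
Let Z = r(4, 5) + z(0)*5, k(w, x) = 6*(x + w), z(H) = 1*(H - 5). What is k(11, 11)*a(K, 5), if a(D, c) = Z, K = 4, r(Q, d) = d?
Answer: -2640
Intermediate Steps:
z(H) = -5 + H (z(H) = 1*(-5 + H) = -5 + H)
k(w, x) = 6*w + 6*x (k(w, x) = 6*(w + x) = 6*w + 6*x)
Z = -20 (Z = 5 + (-5 + 0)*5 = 5 - 5*5 = 5 - 25 = -20)
a(D, c) = -20
k(11, 11)*a(K, 5) = (6*11 + 6*11)*(-20) = (66 + 66)*(-20) = 132*(-20) = -2640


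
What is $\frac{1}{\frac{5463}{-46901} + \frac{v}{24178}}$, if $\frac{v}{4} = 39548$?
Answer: $\frac{566986189}{3643639289} \approx 0.15561$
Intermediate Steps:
$v = 158192$ ($v = 4 \cdot 39548 = 158192$)
$\frac{1}{\frac{5463}{-46901} + \frac{v}{24178}} = \frac{1}{\frac{5463}{-46901} + \frac{158192}{24178}} = \frac{1}{5463 \left(- \frac{1}{46901}\right) + 158192 \cdot \frac{1}{24178}} = \frac{1}{- \frac{5463}{46901} + \frac{79096}{12089}} = \frac{1}{\frac{3643639289}{566986189}} = \frac{566986189}{3643639289}$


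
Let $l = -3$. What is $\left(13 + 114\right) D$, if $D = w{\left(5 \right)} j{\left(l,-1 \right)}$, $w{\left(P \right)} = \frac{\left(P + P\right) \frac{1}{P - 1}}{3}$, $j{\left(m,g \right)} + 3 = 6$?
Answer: $\frac{635}{2} \approx 317.5$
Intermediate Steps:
$j{\left(m,g \right)} = 3$ ($j{\left(m,g \right)} = -3 + 6 = 3$)
$w{\left(P \right)} = \frac{2 P}{3 \left(-1 + P\right)}$ ($w{\left(P \right)} = \frac{2 P}{-1 + P} \frac{1}{3} = \frac{2 P}{3 \left(-1 + P\right)}$)
$D = \frac{5}{2}$ ($D = \frac{2}{3} \cdot 5 \frac{1}{-1 + 5} \cdot 3 = \frac{2}{3} \cdot 5 \cdot \frac{1}{4} \cdot 3 = \frac{5}{6} \cdot 3 = \frac{5}{2} \approx 2.5$)
$\left(13 + 114\right) D = \left(13 + 114\right) \frac{5}{2} = 127 \cdot \frac{5}{2} = \frac{635}{2}$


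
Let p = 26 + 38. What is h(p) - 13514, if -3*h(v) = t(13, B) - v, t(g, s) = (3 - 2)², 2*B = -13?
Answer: -13493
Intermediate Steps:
B = -13/2 (B = (½)*(-13) = -13/2 ≈ -6.5000)
t(g, s) = 1 (t(g, s) = 1² = 1)
p = 64
h(v) = -⅓ + v/3 (h(v) = -(1 - v)/3 = -⅓ + v/3)
h(p) - 13514 = (-⅓ + (⅓)*64) - 13514 = (-⅓ + 64/3) - 13514 = 21 - 13514 = -13493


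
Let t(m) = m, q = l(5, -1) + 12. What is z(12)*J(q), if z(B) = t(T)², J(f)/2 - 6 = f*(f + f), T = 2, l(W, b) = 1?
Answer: 2752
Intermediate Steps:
q = 13 (q = 1 + 12 = 13)
J(f) = 12 + 4*f² (J(f) = 12 + 2*(f*(f + f)) = 12 + 2*(f*(2*f)) = 12 + 2*(2*f²) = 12 + 4*f²)
z(B) = 4 (z(B) = 2² = 4)
z(12)*J(q) = 4*(12 + 4*13²) = 4*(12 + 4*169) = 4*(12 + 676) = 4*688 = 2752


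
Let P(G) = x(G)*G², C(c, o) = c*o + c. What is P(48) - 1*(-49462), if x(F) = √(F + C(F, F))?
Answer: 49462 + 46080*√6 ≈ 1.6233e+5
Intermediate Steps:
C(c, o) = c + c*o
x(F) = √(F + F*(1 + F))
P(G) = G²*√(G*(2 + G)) (P(G) = √(G*(2 + G))*G² = G²*√(G*(2 + G)))
P(48) - 1*(-49462) = 48²*√(48*(2 + 48)) - 1*(-49462) = 2304*√(48*50) + 49462 = 2304*√2400 + 49462 = 2304*(20*√6) + 49462 = 46080*√6 + 49462 = 49462 + 46080*√6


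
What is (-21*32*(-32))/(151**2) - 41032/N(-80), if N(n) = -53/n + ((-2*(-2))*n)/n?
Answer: -74837629568/8504773 ≈ -8799.5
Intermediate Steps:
N(n) = 4 - 53/n (N(n) = -53/n + (4*n)/n = -53/n + 4 = 4 - 53/n)
(-21*32*(-32))/(151**2) - 41032/N(-80) = (-21*32*(-32))/(151**2) - 41032/(4 - 53/(-80)) = -672*(-32)/22801 - 41032/(4 - 53*(-1/80)) = 21504*(1/22801) - 41032/(4 + 53/80) = 21504/22801 - 41032/373/80 = 21504/22801 - 41032*80/373 = 21504/22801 - 3282560/373 = -74837629568/8504773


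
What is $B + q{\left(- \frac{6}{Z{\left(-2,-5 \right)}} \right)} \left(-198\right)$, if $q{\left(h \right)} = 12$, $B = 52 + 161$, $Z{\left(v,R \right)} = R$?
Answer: $-2163$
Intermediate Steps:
$B = 213$
$B + q{\left(- \frac{6}{Z{\left(-2,-5 \right)}} \right)} \left(-198\right) = 213 + 12 \left(-198\right) = 213 - 2376 = -2163$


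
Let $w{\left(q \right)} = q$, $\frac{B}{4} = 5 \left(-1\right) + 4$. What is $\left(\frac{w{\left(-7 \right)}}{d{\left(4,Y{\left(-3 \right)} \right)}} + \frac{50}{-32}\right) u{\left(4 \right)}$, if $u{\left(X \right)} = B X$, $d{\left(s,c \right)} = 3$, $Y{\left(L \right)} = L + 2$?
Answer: $\frac{187}{3} \approx 62.333$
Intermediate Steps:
$Y{\left(L \right)} = 2 + L$
$B = -4$ ($B = 4 \left(5 \left(-1\right) + 4\right) = 4 \left(-5 + 4\right) = 4 \left(-1\right) = -4$)
$u{\left(X \right)} = - 4 X$
$\left(\frac{w{\left(-7 \right)}}{d{\left(4,Y{\left(-3 \right)} \right)}} + \frac{50}{-32}\right) u{\left(4 \right)} = \left(- \frac{7}{3} + \frac{50}{-32}\right) \left(\left(-4\right) 4\right) = \left(\left(-7\right) \frac{1}{3} + 50 \left(- \frac{1}{32}\right)\right) \left(-16\right) = \left(- \frac{7}{3} - \frac{25}{16}\right) \left(-16\right) = \left(- \frac{187}{48}\right) \left(-16\right) = \frac{187}{3}$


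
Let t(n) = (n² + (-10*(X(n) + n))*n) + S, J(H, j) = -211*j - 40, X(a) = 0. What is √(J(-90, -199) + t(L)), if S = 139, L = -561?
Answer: I*√2790401 ≈ 1670.4*I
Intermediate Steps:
J(H, j) = -40 - 211*j
t(n) = 139 - 9*n² (t(n) = (n² + (-10*(0 + n))*n) + 139 = (n² + (-10*n)*n) + 139 = (n² - 10*n²) + 139 = -9*n² + 139 = 139 - 9*n²)
√(J(-90, -199) + t(L)) = √((-40 - 211*(-199)) + (139 - 9*(-561)²)) = √((-40 + 41989) + (139 - 9*314721)) = √(41949 + (139 - 2832489)) = √(41949 - 2832350) = √(-2790401) = I*√2790401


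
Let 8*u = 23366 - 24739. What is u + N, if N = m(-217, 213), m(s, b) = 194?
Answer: 179/8 ≈ 22.375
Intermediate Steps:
N = 194
u = -1373/8 (u = (23366 - 24739)/8 = (⅛)*(-1373) = -1373/8 ≈ -171.63)
u + N = -1373/8 + 194 = 179/8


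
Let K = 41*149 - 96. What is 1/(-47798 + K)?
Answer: -1/41785 ≈ -2.3932e-5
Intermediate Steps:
K = 6013 (K = 6109 - 96 = 6013)
1/(-47798 + K) = 1/(-47798 + 6013) = 1/(-41785) = -1/41785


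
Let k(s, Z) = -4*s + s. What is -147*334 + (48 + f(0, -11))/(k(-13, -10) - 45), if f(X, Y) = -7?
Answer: -294629/6 ≈ -49105.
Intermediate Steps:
k(s, Z) = -3*s
-147*334 + (48 + f(0, -11))/(k(-13, -10) - 45) = -147*334 + (48 - 7)/(-3*(-13) - 45) = -49098 + 41/(39 - 45) = -49098 + 41/(-6) = -49098 + 41*(-1/6) = -49098 - 41/6 = -294629/6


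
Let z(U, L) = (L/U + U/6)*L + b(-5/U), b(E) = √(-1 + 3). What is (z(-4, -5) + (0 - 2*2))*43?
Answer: -3569/12 + 43*√2 ≈ -236.61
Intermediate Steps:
b(E) = √2
z(U, L) = √2 + L*(U/6 + L/U) (z(U, L) = (L/U + U/6)*L + √2 = (U/6 + L/U)*L + √2 = L*(U/6 + L/U) + √2 = √2 + L*(U/6 + L/U))
(z(-4, -5) + (0 - 2*2))*43 = ((√2 + (-5)²/(-4) + (⅙)*(-5)*(-4)) + (0 - 2*2))*43 = ((√2 + 25*(-¼) + 10/3) + (0 - 4))*43 = ((√2 - 25/4 + 10/3) - 4)*43 = ((-35/12 + √2) - 4)*43 = (-83/12 + √2)*43 = -3569/12 + 43*√2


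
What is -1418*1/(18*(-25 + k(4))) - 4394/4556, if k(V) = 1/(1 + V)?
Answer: 2811829/1271124 ≈ 2.2121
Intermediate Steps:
-1418*1/(18*(-25 + k(4))) - 4394/4556 = -1418*1/(18*(-25 + 1/(1 + 4))) - 4394/4556 = -1418*1/(18*(-25 + 1/5)) - 4394*1/4556 = -1418*1/(18*(-25 + 1/5)) - 2197/2278 = -1418/(18*(-124/5)) - 2197/2278 = -1418/(-2232/5) - 2197/2278 = -1418*(-5/2232) - 2197/2278 = 3545/1116 - 2197/2278 = 2811829/1271124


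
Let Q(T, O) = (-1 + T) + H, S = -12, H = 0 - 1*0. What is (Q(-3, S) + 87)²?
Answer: 6889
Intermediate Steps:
H = 0 (H = 0 + 0 = 0)
Q(T, O) = -1 + T (Q(T, O) = (-1 + T) + 0 = -1 + T)
(Q(-3, S) + 87)² = ((-1 - 3) + 87)² = (-4 + 87)² = 83² = 6889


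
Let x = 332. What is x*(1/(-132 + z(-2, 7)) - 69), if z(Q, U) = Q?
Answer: -1535002/67 ≈ -22910.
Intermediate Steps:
x*(1/(-132 + z(-2, 7)) - 69) = 332*(1/(-132 - 2) - 69) = 332*(1/(-134) - 69) = 332*(-1/134 - 69) = 332*(-9247/134) = -1535002/67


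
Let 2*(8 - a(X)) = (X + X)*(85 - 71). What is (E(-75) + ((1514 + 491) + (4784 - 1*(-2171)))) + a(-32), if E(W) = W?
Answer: 9341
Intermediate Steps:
a(X) = 8 - 14*X (a(X) = 8 - (X + X)*(85 - 71)/2 = 8 - 2*X*14/2 = 8 - 14*X)
(E(-75) + ((1514 + 491) + (4784 - 1*(-2171)))) + a(-32) = (-75 + ((1514 + 491) + (4784 - 1*(-2171)))) + (8 - 14*(-32)) = (-75 + (2005 + (4784 + 2171))) + (8 + 448) = (-75 + (2005 + 6955)) + 456 = (-75 + 8960) + 456 = 8885 + 456 = 9341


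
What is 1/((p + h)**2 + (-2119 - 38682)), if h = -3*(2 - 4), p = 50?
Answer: -1/37665 ≈ -2.6550e-5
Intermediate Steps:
h = 6 (h = -3*(-2) = 6)
1/((p + h)**2 + (-2119 - 38682)) = 1/((50 + 6)**2 + (-2119 - 38682)) = 1/(56**2 - 40801) = 1/(3136 - 40801) = 1/(-37665) = -1/37665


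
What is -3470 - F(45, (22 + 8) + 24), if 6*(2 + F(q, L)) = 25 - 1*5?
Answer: -10414/3 ≈ -3471.3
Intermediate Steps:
F(q, L) = 4/3 (F(q, L) = -2 + (25 - 1*5)/6 = -2 + (25 - 5)/6 = -2 + (1/6)*20 = -2 + 10/3 = 4/3)
-3470 - F(45, (22 + 8) + 24) = -3470 - 1*4/3 = -3470 - 4/3 = -10414/3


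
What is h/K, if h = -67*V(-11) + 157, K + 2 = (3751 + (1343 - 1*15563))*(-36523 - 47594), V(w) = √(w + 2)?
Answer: 157/880620871 - 201*I/880620871 ≈ 1.7828e-7 - 2.2825e-7*I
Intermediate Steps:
V(w) = √(2 + w)
K = 880620871 (K = -2 + (3751 + (1343 - 1*15563))*(-36523 - 47594) = -2 + (3751 + (1343 - 15563))*(-84117) = -2 + (3751 - 14220)*(-84117) = -2 - 10469*(-84117) = -2 + 880620873 = 880620871)
h = 157 - 201*I (h = -67*√(2 - 11) + 157 = -201*I + 157 = 157 - 201*I ≈ 157.0 - 201.0*I)
h/K = (157 - 201*I)/880620871 = (157 - 201*I)*(1/880620871) = 157/880620871 - 201*I/880620871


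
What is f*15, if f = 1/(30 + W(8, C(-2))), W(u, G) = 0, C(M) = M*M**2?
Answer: 1/2 ≈ 0.50000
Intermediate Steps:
C(M) = M**3
f = 1/30 (f = 1/(30 + 0) = 1/30 ≈ 0.033333)
f*15 = (1/30)*15 = 1/2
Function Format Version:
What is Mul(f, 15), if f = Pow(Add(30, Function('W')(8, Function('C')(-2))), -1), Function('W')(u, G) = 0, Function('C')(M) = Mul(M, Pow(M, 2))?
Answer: Rational(1, 2) ≈ 0.50000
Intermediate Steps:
Function('C')(M) = Pow(M, 3)
f = Rational(1, 30) (f = Pow(Add(30, 0), -1) = Pow(30, -1) = Rational(1, 30) ≈ 0.033333)
Mul(f, 15) = Mul(Rational(1, 30), 15) = Rational(1, 2)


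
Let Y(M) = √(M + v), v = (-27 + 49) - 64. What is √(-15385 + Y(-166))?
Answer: √(-15385 + 4*I*√13) ≈ 0.0581 + 124.04*I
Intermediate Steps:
v = -42 (v = 22 - 64 = -42)
Y(M) = √(-42 + M) (Y(M) = √(M - 42) = √(-42 + M))
√(-15385 + Y(-166)) = √(-15385 + √(-42 - 166)) = √(-15385 + √(-208)) = √(-15385 + 4*I*√13)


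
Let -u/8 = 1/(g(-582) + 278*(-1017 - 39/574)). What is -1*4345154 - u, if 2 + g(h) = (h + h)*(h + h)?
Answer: -1337033411119134/307706795 ≈ -4.3452e+6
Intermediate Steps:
g(h) = -2 + 4*h**2 (g(h) = -2 + (h + h)*(h + h) = -2 + (2*h)*(2*h) = -2 + 4*h**2)
u = -2296/307706795 (u = -8/((-2 + 4*(-582)**2) + 278*(-1017 - 39/574)) = -8/((-2 + 4*338724) + 278*(-1017 - 39*1/574)) = -8/((-2 + 1354896) + 278*(-1017 - 39/574)) = -8/(1354894 + 278*(-583797/574)) = -8/(1354894 - 81147783/287) = -8/307706795/287 = -8*287/307706795 = -2296/307706795 ≈ -7.4616e-6)
-1*4345154 - u = -1*4345154 - 1*(-2296/307706795) = -4345154 + 2296/307706795 = -1337033411119134/307706795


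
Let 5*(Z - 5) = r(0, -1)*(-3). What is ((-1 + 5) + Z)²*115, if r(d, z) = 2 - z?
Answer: 29808/5 ≈ 5961.6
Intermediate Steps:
Z = 16/5 (Z = 5 + ((2 - 1*(-1))*(-3))/5 = 5 + ((2 + 1)*(-3))/5 = 5 + (3*(-3))/5 = 5 + (⅕)*(-9) = 5 - 9/5 = 16/5 ≈ 3.2000)
((-1 + 5) + Z)²*115 = ((-1 + 5) + 16/5)²*115 = (4 + 16/5)²*115 = (36/5)²*115 = (1296/25)*115 = 29808/5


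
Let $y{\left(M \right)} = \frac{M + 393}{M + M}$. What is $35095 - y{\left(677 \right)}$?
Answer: $\frac{23758780}{677} \approx 35094.0$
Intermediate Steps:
$y{\left(M \right)} = \frac{393 + M}{2 M}$
$35095 - y{\left(677 \right)} = 35095 - \frac{393 + 677}{2 \cdot 677} = 35095 - \frac{1}{2} \cdot \frac{1}{677} \cdot 1070 = 35095 - \frac{535}{677} = \frac{23758780}{677}$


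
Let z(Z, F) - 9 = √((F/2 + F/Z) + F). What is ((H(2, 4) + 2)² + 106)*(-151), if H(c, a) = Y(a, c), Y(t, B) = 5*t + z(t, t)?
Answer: -162174 - 9362*√7 ≈ -1.8694e+5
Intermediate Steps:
z(Z, F) = 9 + √(3*F/2 + F/Z) (z(Z, F) = 9 + √((F/2 + F/Z) + F) = 9 + √(3*F/2 + F/Z))
Y(t, B) = 9 + 5*t + √2*√(2 + 3*t)/2 (Y(t, B) = 5*t + (9 + √2*√(t*(2 + 3*t)/t)/2) = 5*t + (9 + √2*√(2 + 3*t)/2) = 9 + 5*t + √2*√(2 + 3*t)/2)
H(c, a) = 9 + √(4 + 6*a)/2 + 5*a
((H(2, 4) + 2)² + 106)*(-151) = (((9 + √(4 + 6*4)/2 + 5*4) + 2)² + 106)*(-151) = (((9 + √(4 + 24)/2 + 20) + 2)² + 106)*(-151) = (((9 + √28/2 + 20) + 2)² + 106)*(-151) = (((9 + (2*√7)/2 + 20) + 2)² + 106)*(-151) = (((9 + √7 + 20) + 2)² + 106)*(-151) = (((29 + √7) + 2)² + 106)*(-151) = ((31 + √7)² + 106)*(-151) = (106 + (31 + √7)²)*(-151) = -16006 - 151*(31 + √7)²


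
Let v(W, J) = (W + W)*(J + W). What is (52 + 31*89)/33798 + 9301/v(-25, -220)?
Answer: 29065829/34502125 ≈ 0.84244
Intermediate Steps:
v(W, J) = 2*W*(J + W) (v(W, J) = (2*W)*(J + W) = 2*W*(J + W))
(52 + 31*89)/33798 + 9301/v(-25, -220) = (52 + 31*89)/33798 + 9301/((2*(-25)*(-220 - 25))) = (52 + 2759)*(1/33798) + 9301/((2*(-25)*(-245))) = 2811*(1/33798) + 9301/12250 = 937/11266 + 9301*(1/12250) = 937/11266 + 9301/12250 = 29065829/34502125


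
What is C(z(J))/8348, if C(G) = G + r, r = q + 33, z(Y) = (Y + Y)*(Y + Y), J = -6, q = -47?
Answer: 65/4174 ≈ 0.015573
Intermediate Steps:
z(Y) = 4*Y**2 (z(Y) = (2*Y)*(2*Y) = 4*Y**2)
r = -14 (r = -47 + 33 = -14)
C(G) = -14 + G (C(G) = G - 14 = -14 + G)
C(z(J))/8348 = (-14 + 4*(-6)**2)/8348 = (-14 + 4*36)*(1/8348) = (-14 + 144)*(1/8348) = 130*(1/8348) = 65/4174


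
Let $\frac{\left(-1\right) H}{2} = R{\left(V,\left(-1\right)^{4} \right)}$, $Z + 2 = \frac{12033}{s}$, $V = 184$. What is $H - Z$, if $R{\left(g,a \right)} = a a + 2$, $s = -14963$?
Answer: $- \frac{47819}{14963} \approx -3.1958$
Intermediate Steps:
$Z = - \frac{41959}{14963}$ ($Z = -2 + \frac{12033}{-14963} = -2 + 12033 \left(- \frac{1}{14963}\right) = -2 - \frac{12033}{14963} = - \frac{41959}{14963} \approx -2.8042$)
$R{\left(g,a \right)} = 2 + a^{2}$ ($R{\left(g,a \right)} = a^{2} + 2 = 2 + a^{2}$)
$H = -6$ ($H = - 2 \left(2 + \left(\left(-1\right)^{4}\right)^{2}\right) = - 2 \left(2 + 1^{2}\right) = - 2 \left(2 + 1\right) = \left(-2\right) 3 = -6$)
$H - Z = -6 - - \frac{41959}{14963} = -6 + \frac{41959}{14963} = - \frac{47819}{14963}$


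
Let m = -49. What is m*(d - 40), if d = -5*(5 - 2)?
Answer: 2695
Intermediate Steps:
d = -15 (d = -5*3 = -15)
m*(d - 40) = -49*(-15 - 40) = -49*(-55) = 2695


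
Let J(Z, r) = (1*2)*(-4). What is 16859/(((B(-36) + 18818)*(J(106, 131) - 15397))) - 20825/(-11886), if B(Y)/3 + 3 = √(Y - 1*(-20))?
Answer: 5404363908013679/3084677200458750 + 67436*I/1816653239375 ≈ 1.752 + 3.7121e-8*I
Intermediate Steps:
J(Z, r) = -8 (J(Z, r) = 2*(-4) = -8)
B(Y) = -9 + 3*√(20 + Y) (B(Y) = -9 + 3*√(Y - 1*(-20)) = -9 + 3*√(Y + 20) = -9 + 3*√(20 + Y))
16859/(((B(-36) + 18818)*(J(106, 131) - 15397))) - 20825/(-11886) = 16859/((((-9 + 3*√(20 - 36)) + 18818)*(-8 - 15397))) - 20825/(-11886) = 16859/((((-9 + 3*√(-16)) + 18818)*(-15405))) - 20825*(-1/11886) = 16859/((((-9 + 3*(4*I)) + 18818)*(-15405))) + 2975/1698 = 16859/((((-9 + 12*I) + 18818)*(-15405))) + 2975/1698 = 16859/(((18809 + 12*I)*(-15405))) + 2975/1698 = 16859/(-289752645 - 184860*I) + 2975/1698 = 16859*((-289752645 + 184860*I)/83956629457715625) + 2975/1698 = 16859*(-289752645 + 184860*I)/83956629457715625 + 2975/1698 = 2975/1698 + 16859*(-289752645 + 184860*I)/83956629457715625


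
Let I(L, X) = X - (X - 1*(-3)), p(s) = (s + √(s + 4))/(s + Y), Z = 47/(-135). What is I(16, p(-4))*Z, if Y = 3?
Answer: 47/45 ≈ 1.0444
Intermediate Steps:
Z = -47/135 (Z = 47*(-1/135) = -47/135 ≈ -0.34815)
p(s) = (s + √(4 + s))/(3 + s) (p(s) = (s + √(s + 4))/(s + 3) = (s + √(4 + s))/(3 + s))
I(L, X) = -3 (I(L, X) = X - (X + 3) = X - (3 + X) = X + (-3 - X) = -3)
I(16, p(-4))*Z = -3*(-47/135) = 47/45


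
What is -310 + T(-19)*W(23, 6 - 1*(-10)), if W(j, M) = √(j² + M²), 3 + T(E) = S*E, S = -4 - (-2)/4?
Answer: -310 + 127*√785/2 ≈ 1469.1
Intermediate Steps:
S = -7/2 (S = -4 - (-2)/4 = -4 - 1*(-½) = -4 + ½ = -7/2 ≈ -3.5000)
T(E) = -3 - 7*E/2
W(j, M) = √(M² + j²)
-310 + T(-19)*W(23, 6 - 1*(-10)) = -310 + (-3 - 7/2*(-19))*√((6 - 1*(-10))² + 23²) = -310 + (-3 + 133/2)*√((6 + 10)² + 529) = -310 + 127*√(16² + 529)/2 = -310 + 127*√(256 + 529)/2 = -310 + 127*√785/2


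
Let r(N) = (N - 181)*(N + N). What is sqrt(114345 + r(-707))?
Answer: sqrt(1369977) ≈ 1170.5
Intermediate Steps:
r(N) = 2*N*(-181 + N) (r(N) = (-181 + N)*(2*N) = 2*N*(-181 + N))
sqrt(114345 + r(-707)) = sqrt(114345 + 2*(-707)*(-181 - 707)) = sqrt(114345 + 2*(-707)*(-888)) = sqrt(114345 + 1255632) = sqrt(1369977)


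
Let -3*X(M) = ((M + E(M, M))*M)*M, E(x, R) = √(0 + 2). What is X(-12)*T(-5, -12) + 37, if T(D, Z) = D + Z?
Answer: -9755 + 816*√2 ≈ -8601.0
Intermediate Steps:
E(x, R) = √2
X(M) = -M²*(M + √2)/3 (X(M) = -(M + √2)*M*M/3 = -M*(M + √2)*M/3 = -M²*(M + √2)/3)
X(-12)*T(-5, -12) + 37 = ((⅓)*(-12)²*(-1*(-12) - √2))*(-5 - 12) + 37 = ((⅓)*144*(12 - √2))*(-17) + 37 = (576 - 48*√2)*(-17) + 37 = (-9792 + 816*√2) + 37 = -9755 + 816*√2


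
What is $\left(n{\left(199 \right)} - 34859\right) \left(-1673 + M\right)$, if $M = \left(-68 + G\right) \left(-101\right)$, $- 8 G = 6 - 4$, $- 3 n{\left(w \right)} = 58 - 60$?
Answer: $- \frac{2183630575}{12} \approx -1.8197 \cdot 10^{8}$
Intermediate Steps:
$n{\left(w \right)} = \frac{2}{3}$ ($n{\left(w \right)} = - \frac{58 - 60}{3} = \left(- \frac{1}{3}\right) \left(-2\right) = \frac{2}{3}$)
$G = - \frac{1}{4}$ ($G = - \frac{6 - 4}{8} = \left(- \frac{1}{8}\right) 2 = - \frac{1}{4} \approx -0.25$)
$M = \frac{27573}{4}$ ($M = \left(-68 - \frac{1}{4}\right) \left(-101\right) = \left(- \frac{273}{4}\right) \left(-101\right) = \frac{27573}{4} \approx 6893.3$)
$\left(n{\left(199 \right)} - 34859\right) \left(-1673 + M\right) = \left(\frac{2}{3} - 34859\right) \left(-1673 + \frac{27573}{4}\right) = \left(- \frac{104575}{3}\right) \frac{20881}{4} = - \frac{2183630575}{12}$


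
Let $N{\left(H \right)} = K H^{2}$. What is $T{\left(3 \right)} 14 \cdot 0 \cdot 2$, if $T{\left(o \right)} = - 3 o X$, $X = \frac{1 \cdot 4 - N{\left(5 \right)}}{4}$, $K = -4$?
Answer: $0$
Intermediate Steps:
$N{\left(H \right)} = - 4 H^{2}$
$X = 26$ ($X = \frac{1 \cdot 4 - - 4 \cdot 5^{2}}{4} = \left(4 - \left(-4\right) 25\right) \frac{1}{4} = \left(4 - -100\right) \frac{1}{4} = \left(4 + 100\right) \frac{1}{4} = 104 \cdot \frac{1}{4} = 26$)
$T{\left(o \right)} = - 78 o$ ($T{\left(o \right)} = - 3 o 26 = - 78 o$)
$T{\left(3 \right)} 14 \cdot 0 \cdot 2 = \left(-78\right) 3 \cdot 14 \cdot 0 \cdot 2 = \left(-234\right) 14 \cdot 0 = \left(-3276\right) 0 = 0$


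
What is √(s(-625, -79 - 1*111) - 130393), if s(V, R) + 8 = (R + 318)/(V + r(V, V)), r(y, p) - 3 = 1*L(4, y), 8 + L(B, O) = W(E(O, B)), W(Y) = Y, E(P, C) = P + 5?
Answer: I*√81500689/25 ≈ 361.11*I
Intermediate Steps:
E(P, C) = 5 + P
L(B, O) = -3 + O (L(B, O) = -8 + (5 + O) = -3 + O)
r(y, p) = y (r(y, p) = 3 + 1*(-3 + y) = 3 + (-3 + y) = y)
s(V, R) = -8 + (318 + R)/(2*V) (s(V, R) = -8 + (R + 318)/(V + V) = -8 + (318 + R)/((2*V)) = -8 + (318 + R)*(1/(2*V)) = -8 + (318 + R)/(2*V))
√(s(-625, -79 - 1*111) - 130393) = √((½)*(318 + (-79 - 1*111) - 16*(-625))/(-625) - 130393) = √((½)*(-1/625)*(318 + (-79 - 111) + 10000) - 130393) = √((½)*(-1/625)*(318 - 190 + 10000) - 130393) = √((½)*(-1/625)*10128 - 130393) = √(-5064/625 - 130393) = √(-81500689/625) = I*√81500689/25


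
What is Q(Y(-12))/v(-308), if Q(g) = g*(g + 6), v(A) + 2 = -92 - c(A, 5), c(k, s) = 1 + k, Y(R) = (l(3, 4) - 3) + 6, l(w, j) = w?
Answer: 24/71 ≈ 0.33803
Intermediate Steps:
Y(R) = 6 (Y(R) = (3 - 3) + 6 = 0 + 6 = 6)
v(A) = -95 - A (v(A) = -2 + (-92 - (1 + A)) = -2 + (-92 + (-1 - A)) = -2 + (-93 - A) = -95 - A)
Q(g) = g*(6 + g)
Q(Y(-12))/v(-308) = (6*(6 + 6))/(-95 - 1*(-308)) = (6*12)/(-95 + 308) = 72/213 = 72*(1/213) = 24/71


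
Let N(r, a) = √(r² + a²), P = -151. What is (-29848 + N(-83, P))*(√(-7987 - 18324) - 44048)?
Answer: (29848 - √29690)*(44048 - I*√26311) ≈ 1.3072e+9 - 4.8136e+6*I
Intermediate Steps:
N(r, a) = √(a² + r²)
(-29848 + N(-83, P))*(√(-7987 - 18324) - 44048) = (-29848 + √((-151)² + (-83)²))*(√(-7987 - 18324) - 44048) = (-29848 + √(22801 + 6889))*(√(-26311) - 44048) = (-29848 + √29690)*(I*√26311 - 44048) = (-29848 + √29690)*(-44048 + I*√26311) = (-44048 + I*√26311)*(-29848 + √29690)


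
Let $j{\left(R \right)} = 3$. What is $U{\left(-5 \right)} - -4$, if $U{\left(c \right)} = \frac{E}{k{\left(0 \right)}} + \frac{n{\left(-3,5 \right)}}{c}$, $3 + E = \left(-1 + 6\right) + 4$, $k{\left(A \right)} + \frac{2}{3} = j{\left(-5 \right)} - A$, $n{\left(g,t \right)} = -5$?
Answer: $\frac{53}{7} \approx 7.5714$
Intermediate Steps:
$k{\left(A \right)} = \frac{7}{3} - A$ ($k{\left(A \right)} = - \frac{2}{3} - \left(-3 + A\right) = \frac{7}{3} - A$)
$E = 6$ ($E = -3 + \left(\left(-1 + 6\right) + 4\right) = -3 + \left(5 + 4\right) = -3 + 9 = 6$)
$U{\left(c \right)} = \frac{18}{7} - \frac{5}{c}$ ($U{\left(c \right)} = \frac{6}{\frac{7}{3} - 0} - \frac{5}{c} = \frac{6}{\frac{7}{3} + 0} - \frac{5}{c} = \frac{6}{\frac{7}{3}} - \frac{5}{c} = 6 \cdot \frac{3}{7} - \frac{5}{c} = \frac{18}{7} - \frac{5}{c}$)
$U{\left(-5 \right)} - -4 = \left(\frac{18}{7} - \frac{5}{-5}\right) - -4 = \left(\frac{18}{7} - -1\right) + 4 = \left(\frac{18}{7} + 1\right) + 4 = \frac{25}{7} + 4 = \frac{53}{7}$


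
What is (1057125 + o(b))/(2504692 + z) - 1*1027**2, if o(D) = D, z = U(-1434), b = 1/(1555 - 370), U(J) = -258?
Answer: -1565087630922142/1483877145 ≈ -1.0547e+6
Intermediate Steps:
b = 1/1185 ≈ 0.00084388
z = -258
(1057125 + o(b))/(2504692 + z) - 1*1027**2 = (1057125 + 1/1185)/(2504692 - 258) - 1*1027**2 = (1252693126/1185)/2504434 - 1*1054729 = (1252693126/1185)*(1/2504434) - 1054729 = 626346563/1483877145 - 1054729 = -1565087630922142/1483877145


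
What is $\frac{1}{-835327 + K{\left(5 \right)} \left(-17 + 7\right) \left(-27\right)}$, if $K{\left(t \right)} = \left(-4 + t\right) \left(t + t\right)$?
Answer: $- \frac{1}{832627} \approx -1.201 \cdot 10^{-6}$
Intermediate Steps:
$K{\left(t \right)} = 2 t \left(-4 + t\right)$ ($K{\left(t \right)} = \left(-4 + t\right) 2 t = 2 t \left(-4 + t\right)$)
$\frac{1}{-835327 + K{\left(5 \right)} \left(-17 + 7\right) \left(-27\right)} = \frac{1}{-835327 + 2 \cdot 5 \left(-4 + 5\right) \left(-17 + 7\right) \left(-27\right)} = \frac{1}{-835327 + 2 \cdot 5 \cdot 1 \left(-10\right) \left(-27\right)} = \frac{1}{-835327 + 10 \left(-10\right) \left(-27\right)} = \frac{1}{-835327 - -2700} = \frac{1}{-835327 + 2700} = \frac{1}{-832627} = - \frac{1}{832627}$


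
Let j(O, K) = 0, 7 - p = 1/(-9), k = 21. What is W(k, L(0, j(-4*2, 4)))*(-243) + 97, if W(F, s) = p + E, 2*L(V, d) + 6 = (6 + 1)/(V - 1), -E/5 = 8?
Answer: 8089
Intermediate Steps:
p = 64/9 (p = 7 - 1/(-9) = 7 - 1*(-⅑) = 7 + ⅑ = 64/9 ≈ 7.1111)
E = -40 (E = -5*8 = -40)
L(V, d) = -3 + 7/(2*(-1 + V)) (L(V, d) = -3 + ((6 + 1)/(V - 1))/2 = -3 + (7/(-1 + V))/2 = -3 + 7/(2*(-1 + V)))
W(F, s) = -296/9 (W(F, s) = 64/9 - 40 = -296/9)
W(k, L(0, j(-4*2, 4)))*(-243) + 97 = -296/9*(-243) + 97 = 7992 + 97 = 8089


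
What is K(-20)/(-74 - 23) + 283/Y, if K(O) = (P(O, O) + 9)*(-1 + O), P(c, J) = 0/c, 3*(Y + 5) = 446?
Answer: 163812/41807 ≈ 3.9183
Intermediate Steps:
Y = 431/3 (Y = -5 + (1/3)*446 = -5 + 446/3 = 431/3 ≈ 143.67)
P(c, J) = 0
K(O) = -9 + 9*O (K(O) = (0 + 9)*(-1 + O) = 9*(-1 + O) = -9 + 9*O)
K(-20)/(-74 - 23) + 283/Y = (-9 + 9*(-20))/(-74 - 23) + 283/(431/3) = (-9 - 180)/(-97) + 283*(3/431) = -189*(-1/97) + 849/431 = 189/97 + 849/431 = 163812/41807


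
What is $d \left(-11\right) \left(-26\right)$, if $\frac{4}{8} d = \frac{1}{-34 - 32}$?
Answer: $- \frac{26}{3} \approx -8.6667$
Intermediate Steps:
$d = - \frac{1}{33}$ ($d = \frac{2}{-34 - 32} = \frac{2}{-66} = 2 \left(- \frac{1}{66}\right) = - \frac{1}{33} \approx -0.030303$)
$d \left(-11\right) \left(-26\right) = \left(- \frac{1}{33}\right) \left(-11\right) \left(-26\right) = \frac{1}{3} \left(-26\right) = - \frac{26}{3}$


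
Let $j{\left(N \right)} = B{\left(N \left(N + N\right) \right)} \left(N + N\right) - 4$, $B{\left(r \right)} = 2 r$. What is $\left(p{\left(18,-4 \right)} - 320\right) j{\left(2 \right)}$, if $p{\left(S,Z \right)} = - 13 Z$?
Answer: $-16080$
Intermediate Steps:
$j{\left(N \right)} = -4 + 8 N^{3}$ ($j{\left(N \right)} = 2 N \left(N + N\right) \left(N + N\right) - 4 = 2 N 2 N 2 N - 4 = 2 \cdot 2 N^{2} \cdot 2 N - 4 = 4 N^{2} \cdot 2 N - 4 = 8 N^{3} - 4 = -4 + 8 N^{3}$)
$\left(p{\left(18,-4 \right)} - 320\right) j{\left(2 \right)} = \left(\left(-13\right) \left(-4\right) - 320\right) \left(-4 + 8 \cdot 2^{3}\right) = \left(52 - 320\right) \left(-4 + 8 \cdot 8\right) = - 268 \left(-4 + 64\right) = \left(-268\right) 60 = -16080$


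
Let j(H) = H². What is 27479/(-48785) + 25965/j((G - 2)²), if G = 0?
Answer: 1266262861/780560 ≈ 1622.3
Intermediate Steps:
27479/(-48785) + 25965/j((G - 2)²) = 27479/(-48785) + 25965/(((0 - 2)²)²) = 27479*(-1/48785) + 25965/(((-2)²)²) = -27479/48785 + 25965/(4²) = -27479/48785 + 25965/16 = 1266262861/780560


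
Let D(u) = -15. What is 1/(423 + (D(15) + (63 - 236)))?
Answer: 1/235 ≈ 0.0042553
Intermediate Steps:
1/(423 + (D(15) + (63 - 236))) = 1/(423 + (-15 + (63 - 236))) = 1/(423 + (-15 - 173)) = 1/(423 - 188) = 1/235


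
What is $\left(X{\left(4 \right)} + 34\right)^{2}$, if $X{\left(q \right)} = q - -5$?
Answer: $1849$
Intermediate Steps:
$X{\left(q \right)} = 5 + q$ ($X{\left(q \right)} = q + 5 = 5 + q$)
$\left(X{\left(4 \right)} + 34\right)^{2} = \left(\left(5 + 4\right) + 34\right)^{2} = \left(9 + 34\right)^{2} = 43^{2} = 1849$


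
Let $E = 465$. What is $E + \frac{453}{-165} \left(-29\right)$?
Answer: $\frac{29954}{55} \approx 544.62$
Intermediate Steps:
$E + \frac{453}{-165} \left(-29\right) = 465 + \frac{453}{-165} \left(-29\right) = 465 + 453 \left(- \frac{1}{165}\right) \left(-29\right) = 465 - - \frac{4379}{55} = 465 + \frac{4379}{55} = \frac{29954}{55}$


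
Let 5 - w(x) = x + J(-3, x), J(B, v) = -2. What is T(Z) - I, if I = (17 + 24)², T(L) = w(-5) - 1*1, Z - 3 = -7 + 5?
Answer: -1670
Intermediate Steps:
w(x) = 7 - x (w(x) = 5 - (x - 2) = 5 - (-2 + x) = 5 + (2 - x) = 7 - x)
Z = 1 (Z = 3 + (-7 + 5) = 3 - 2 = 1)
T(L) = 11 (T(L) = (7 - 1*(-5)) - 1*1 = (7 + 5) - 1 = 12 - 1 = 11)
I = 1681 (I = 41² = 1681)
T(Z) - I = 11 - 1*1681 = 11 - 1681 = -1670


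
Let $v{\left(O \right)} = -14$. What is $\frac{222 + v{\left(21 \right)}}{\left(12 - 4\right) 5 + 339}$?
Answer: $\frac{208}{379} \approx 0.54881$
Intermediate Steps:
$\frac{222 + v{\left(21 \right)}}{\left(12 - 4\right) 5 + 339} = \frac{222 - 14}{\left(12 - 4\right) 5 + 339} = \frac{208}{8 \cdot 5 + 339} = \frac{208}{40 + 339} = \frac{208}{379}$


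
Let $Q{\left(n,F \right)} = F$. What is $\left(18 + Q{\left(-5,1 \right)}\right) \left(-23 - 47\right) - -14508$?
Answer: $13178$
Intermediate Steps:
$\left(18 + Q{\left(-5,1 \right)}\right) \left(-23 - 47\right) - -14508 = \left(18 + 1\right) \left(-23 - 47\right) - -14508 = 19 \left(-70\right) + 14508 = -1330 + 14508 = 13178$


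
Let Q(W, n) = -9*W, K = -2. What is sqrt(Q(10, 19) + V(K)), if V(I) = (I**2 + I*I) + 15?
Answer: I*sqrt(67) ≈ 8.1853*I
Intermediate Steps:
V(I) = 15 + 2*I**2 (V(I) = (I**2 + I**2) + 15 = 2*I**2 + 15 = 15 + 2*I**2)
sqrt(Q(10, 19) + V(K)) = sqrt(-9*10 + (15 + 2*(-2)**2)) = sqrt(-90 + (15 + 2*4)) = sqrt(-90 + (15 + 8)) = sqrt(-90 + 23) = sqrt(-67) = I*sqrt(67)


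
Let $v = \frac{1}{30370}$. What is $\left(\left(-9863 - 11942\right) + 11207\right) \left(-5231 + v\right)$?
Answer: $\frac{841828120231}{15185} \approx 5.5438 \cdot 10^{7}$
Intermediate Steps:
$v = \frac{1}{30370} \approx 3.2927 \cdot 10^{-5}$
$\left(\left(-9863 - 11942\right) + 11207\right) \left(-5231 + v\right) = \left(\left(-9863 - 11942\right) + 11207\right) \left(-5231 + \frac{1}{30370}\right) = \left(\left(-9863 - 11942\right) + 11207\right) \left(- \frac{158865469}{30370}\right) = \left(-21805 + 11207\right) \left(- \frac{158865469}{30370}\right) = \left(-10598\right) \left(- \frac{158865469}{30370}\right) = \frac{841828120231}{15185}$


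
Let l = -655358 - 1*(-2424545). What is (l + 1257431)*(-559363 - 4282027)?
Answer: -14653038119020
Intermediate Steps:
l = 1769187 (l = -655358 + 2424545 = 1769187)
(l + 1257431)*(-559363 - 4282027) = (1769187 + 1257431)*(-559363 - 4282027) = 3026618*(-4841390) = -14653038119020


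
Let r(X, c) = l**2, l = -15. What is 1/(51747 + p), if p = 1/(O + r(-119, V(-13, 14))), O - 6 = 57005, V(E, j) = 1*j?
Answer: 57236/2961791293 ≈ 1.9325e-5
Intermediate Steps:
V(E, j) = j
O = 57011 (O = 6 + 57005 = 57011)
r(X, c) = 225 (r(X, c) = (-15)**2 = 225)
p = 1/57236 (p = 1/(57011 + 225) = 1/57236 ≈ 1.7472e-5)
1/(51747 + p) = 1/(51747 + 1/57236) = 1/(2961791293/57236) = 57236/2961791293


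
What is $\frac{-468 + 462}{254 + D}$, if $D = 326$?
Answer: $- \frac{3}{290} \approx -0.010345$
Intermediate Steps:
$\frac{-468 + 462}{254 + D} = \frac{-468 + 462}{254 + 326} = - \frac{6}{580} = \left(-6\right) \frac{1}{580} = - \frac{3}{290}$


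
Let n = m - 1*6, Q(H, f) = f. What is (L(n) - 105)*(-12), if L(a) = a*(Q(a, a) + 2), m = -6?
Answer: -180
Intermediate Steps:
n = -12 (n = -6 - 1*6 = -6 - 6 = -12)
L(a) = a*(2 + a) (L(a) = a*(a + 2) = a*(2 + a))
(L(n) - 105)*(-12) = (-12*(2 - 12) - 105)*(-12) = (-12*(-10) - 105)*(-12) = (120 - 105)*(-12) = 15*(-12) = -180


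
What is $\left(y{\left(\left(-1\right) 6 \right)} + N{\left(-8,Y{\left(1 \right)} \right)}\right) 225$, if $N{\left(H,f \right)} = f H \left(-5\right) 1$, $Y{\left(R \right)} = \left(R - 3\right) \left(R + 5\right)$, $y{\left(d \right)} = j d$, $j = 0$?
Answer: $-108000$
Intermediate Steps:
$y{\left(d \right)} = 0$ ($y{\left(d \right)} = 0 d = 0$)
$Y{\left(R \right)} = \left(-3 + R\right) \left(5 + R\right)$
$N{\left(H,f \right)} = - 5 H f$ ($N{\left(H,f \right)} = f - 5 H 1 = f \left(- 5 H\right) = - 5 H f$)
$\left(y{\left(\left(-1\right) 6 \right)} + N{\left(-8,Y{\left(1 \right)} \right)}\right) 225 = \left(0 - - 40 \left(-15 + 1^{2} + 2 \cdot 1\right)\right) 225 = \left(0 - - 40 \left(-15 + 1 + 2\right)\right) 225 = \left(0 - \left(-40\right) \left(-12\right)\right) 225 = \left(0 - 480\right) 225 = \left(-480\right) 225 = -108000$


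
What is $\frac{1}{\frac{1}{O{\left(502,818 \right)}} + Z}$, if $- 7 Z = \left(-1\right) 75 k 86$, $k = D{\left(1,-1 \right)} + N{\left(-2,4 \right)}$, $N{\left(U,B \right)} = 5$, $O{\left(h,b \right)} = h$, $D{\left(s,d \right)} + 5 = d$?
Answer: $- \frac{3514}{3237893} \approx -0.0010853$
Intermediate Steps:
$D{\left(s,d \right)} = -5 + d$
$k = -1$ ($k = \left(-5 - 1\right) + 5 = -6 + 5 = -1$)
$Z = - \frac{6450}{7}$ ($Z = - \frac{\left(-1\right) 75 \left(-1\right) 86}{7} = - \frac{\left(-75\right) \left(-1\right) 86}{7} = - \frac{75 \cdot 86}{7} = \left(- \frac{1}{7}\right) 6450 = - \frac{6450}{7} \approx -921.43$)
$\frac{1}{\frac{1}{O{\left(502,818 \right)}} + Z} = \frac{1}{\frac{1}{502} - \frac{6450}{7}} = \frac{1}{- \frac{3237893}{3514}} = - \frac{3514}{3237893}$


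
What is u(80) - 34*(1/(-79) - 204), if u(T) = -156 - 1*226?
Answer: 517800/79 ≈ 6554.4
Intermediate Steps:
u(T) = -382 (u(T) = -156 - 226 = -382)
u(80) - 34*(1/(-79) - 204) = -382 - 34*(1/(-79) - 204) = -382 - 34*(-1/79 - 204) = -382 - 34*(-16117/79) = -382 + 547978/79 = 517800/79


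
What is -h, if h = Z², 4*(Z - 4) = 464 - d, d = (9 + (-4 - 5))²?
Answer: -14400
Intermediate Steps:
d = 0 (d = (9 - 9)² = 0² = 0)
Z = 120 (Z = 4 + (464 - 1*0)/4 = 4 + (464 + 0)/4 = 4 + (¼)*464 = 4 + 116 = 120)
h = 14400 (h = 120² = 14400)
-h = -1*14400 = -14400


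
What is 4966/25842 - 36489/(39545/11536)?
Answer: -5438830130549/510960945 ≈ -10644.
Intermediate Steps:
4966/25842 - 36489/(39545/11536) = 4966*(1/25842) - 36489/(39545*(1/11536)) = 2483/12921 - 36489/39545/11536 = 2483/12921 - 36489*11536/39545 = 2483/12921 - 420937104/39545 = -5438830130549/510960945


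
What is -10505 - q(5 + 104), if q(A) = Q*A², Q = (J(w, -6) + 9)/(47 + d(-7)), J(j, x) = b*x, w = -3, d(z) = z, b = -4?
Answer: -812273/40 ≈ -20307.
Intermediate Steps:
J(j, x) = -4*x
Q = 33/40 (Q = (-4*(-6) + 9)/(47 - 7) = (24 + 9)/40 = 33*(1/40) = 33/40 ≈ 0.82500)
q(A) = 33*A²/40
-10505 - q(5 + 104) = -10505 - 33*(5 + 104)²/40 = -10505 - 33*109²/40 = -10505 - 33*11881/40 = -10505 - 1*392073/40 = -10505 - 392073/40 = -812273/40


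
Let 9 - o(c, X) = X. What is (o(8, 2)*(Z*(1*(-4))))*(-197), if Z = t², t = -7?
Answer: 270284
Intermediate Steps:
o(c, X) = 9 - X
Z = 49 (Z = (-7)² = 49)
(o(8, 2)*(Z*(1*(-4))))*(-197) = ((9 - 1*2)*(49*(1*(-4))))*(-197) = ((9 - 2)*(49*(-4)))*(-197) = (7*(-196))*(-197) = -1372*(-197) = 270284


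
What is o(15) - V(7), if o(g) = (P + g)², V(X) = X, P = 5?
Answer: 393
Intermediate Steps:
o(g) = (5 + g)²
o(15) - V(7) = (5 + 15)² - 1*7 = 20² - 7 = 400 - 7 = 393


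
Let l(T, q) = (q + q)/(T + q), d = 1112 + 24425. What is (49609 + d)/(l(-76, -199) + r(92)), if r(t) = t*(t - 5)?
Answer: 10332575/1100749 ≈ 9.3869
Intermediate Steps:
r(t) = t*(-5 + t)
d = 25537
l(T, q) = 2*q/(T + q) (l(T, q) = (2*q)/(T + q) = 2*q/(T + q))
(49609 + d)/(l(-76, -199) + r(92)) = (49609 + 25537)/(2*(-199)/(-76 - 199) + 92*(-5 + 92)) = 75146/(2*(-199)/(-275) + 92*87) = 75146/(2*(-199)*(-1/275) + 8004) = 75146/(398/275 + 8004) = 75146/(2201498/275) = 75146*(275/2201498) = 10332575/1100749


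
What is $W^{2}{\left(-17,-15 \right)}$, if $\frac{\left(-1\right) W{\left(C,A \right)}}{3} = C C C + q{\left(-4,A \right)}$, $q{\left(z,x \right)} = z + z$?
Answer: $217946169$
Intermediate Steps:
$q{\left(z,x \right)} = 2 z$
$W{\left(C,A \right)} = 24 - 3 C^{3}$ ($W{\left(C,A \right)} = - 3 \left(C C C + 2 \left(-4\right)\right) = - 3 \left(C C^{2} - 8\right) = - 3 \left(C^{3} - 8\right) = - 3 \left(-8 + C^{3}\right) = 24 - 3 C^{3}$)
$W^{2}{\left(-17,-15 \right)} = \left(24 - 3 \left(-17\right)^{3}\right)^{2} = \left(24 - -14739\right)^{2} = \left(24 + 14739\right)^{2} = 14763^{2} = 217946169$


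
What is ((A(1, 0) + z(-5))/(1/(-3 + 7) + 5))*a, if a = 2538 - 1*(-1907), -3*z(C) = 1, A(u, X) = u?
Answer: 5080/9 ≈ 564.44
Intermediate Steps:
z(C) = -⅓ (z(C) = -⅓*1 = -⅓)
a = 4445 (a = 2538 + 1907 = 4445)
((A(1, 0) + z(-5))/(1/(-3 + 7) + 5))*a = ((1 - ⅓)/(1/(-3 + 7) + 5))*4445 = (2/(3*(1/4 + 5)))*4445 = (2/(3*(¼ + 5)))*4445 = (2/(3*(21/4)))*4445 = ((⅔)*(4/21))*4445 = (8/63)*4445 = 5080/9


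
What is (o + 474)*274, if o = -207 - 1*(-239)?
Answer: 138644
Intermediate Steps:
o = 32 (o = -207 + 239 = 32)
(o + 474)*274 = (32 + 474)*274 = 506*274 = 138644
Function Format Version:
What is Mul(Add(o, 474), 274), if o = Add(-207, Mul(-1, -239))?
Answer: 138644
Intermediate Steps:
o = 32 (o = Add(-207, 239) = 32)
Mul(Add(o, 474), 274) = Mul(Add(32, 474), 274) = Mul(506, 274) = 138644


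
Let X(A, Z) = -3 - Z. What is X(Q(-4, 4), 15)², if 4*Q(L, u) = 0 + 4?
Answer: 324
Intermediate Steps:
Q(L, u) = 1 (Q(L, u) = (0 + 4)/4 = (¼)*4 = 1)
X(Q(-4, 4), 15)² = (-3 - 1*15)² = (-3 - 15)² = (-18)² = 324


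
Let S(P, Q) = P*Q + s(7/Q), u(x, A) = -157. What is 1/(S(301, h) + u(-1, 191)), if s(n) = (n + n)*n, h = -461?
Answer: -212521/29522992180 ≈ -7.1985e-6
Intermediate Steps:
s(n) = 2*n**2 (s(n) = (2*n)*n = 2*n**2)
S(P, Q) = 98/Q**2 + P*Q (S(P, Q) = P*Q + 2*(7/Q)**2 = P*Q + 2*(49/Q**2) = P*Q + 98/Q**2 = 98/Q**2 + P*Q)
1/(S(301, h) + u(-1, 191)) = 1/((98/(-461)**2 + 301*(-461)) - 157) = 1/((98*(1/212521) - 138761) - 157) = 1/((98/212521 - 138761) - 157) = 1/(-29489626383/212521 - 157) = 1/(-29522992180/212521) = -212521/29522992180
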